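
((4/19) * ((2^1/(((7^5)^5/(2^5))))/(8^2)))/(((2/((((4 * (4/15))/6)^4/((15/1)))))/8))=65536/1567277559925220630340935746875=0.00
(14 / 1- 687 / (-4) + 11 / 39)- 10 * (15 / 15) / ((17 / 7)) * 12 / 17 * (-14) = 10221629 / 45084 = 226.72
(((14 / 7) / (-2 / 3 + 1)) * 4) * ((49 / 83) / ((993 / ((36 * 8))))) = 112896 / 27473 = 4.11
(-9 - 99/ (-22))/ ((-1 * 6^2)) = 1/ 8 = 0.12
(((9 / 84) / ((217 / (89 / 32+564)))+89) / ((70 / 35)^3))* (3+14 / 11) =116552339 / 2444288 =47.68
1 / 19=0.05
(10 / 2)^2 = 25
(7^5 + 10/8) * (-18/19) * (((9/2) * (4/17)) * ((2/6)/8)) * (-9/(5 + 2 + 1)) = 16337619/20672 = 790.33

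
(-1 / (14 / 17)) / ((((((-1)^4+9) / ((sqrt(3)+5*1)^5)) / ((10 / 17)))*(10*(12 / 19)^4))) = -46263955 / 145152 -126541691*sqrt(3) / 725760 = -620.72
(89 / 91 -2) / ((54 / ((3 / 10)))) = -31 / 5460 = -0.01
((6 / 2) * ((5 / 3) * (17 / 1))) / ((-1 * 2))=-85 / 2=-42.50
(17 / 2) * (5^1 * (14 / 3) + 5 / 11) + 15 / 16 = 107255 / 528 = 203.13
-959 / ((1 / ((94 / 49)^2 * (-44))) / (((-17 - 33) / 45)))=-532634080 / 3087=-172541.00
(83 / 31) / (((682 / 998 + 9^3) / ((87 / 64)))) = 3603279 / 722398208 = 0.00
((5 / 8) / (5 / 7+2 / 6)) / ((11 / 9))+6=12561 / 1936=6.49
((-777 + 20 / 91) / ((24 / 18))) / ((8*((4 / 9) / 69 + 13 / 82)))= -5399285121 / 12231856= -441.41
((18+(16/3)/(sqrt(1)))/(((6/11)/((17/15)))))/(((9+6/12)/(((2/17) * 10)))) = 3080/513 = 6.00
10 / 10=1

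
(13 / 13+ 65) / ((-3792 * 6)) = -11 / 3792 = -0.00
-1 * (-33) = 33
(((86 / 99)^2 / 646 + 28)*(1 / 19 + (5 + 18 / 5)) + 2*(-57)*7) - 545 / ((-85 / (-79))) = -1062.25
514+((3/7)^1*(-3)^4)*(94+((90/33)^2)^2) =83419720/14641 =5697.68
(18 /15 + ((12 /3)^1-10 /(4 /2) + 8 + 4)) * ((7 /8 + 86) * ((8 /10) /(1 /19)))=161101 /10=16110.10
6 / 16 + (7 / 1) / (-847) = 355 / 968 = 0.37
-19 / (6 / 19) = -361 / 6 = -60.17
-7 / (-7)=1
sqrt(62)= 7.87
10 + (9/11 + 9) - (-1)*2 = 240/11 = 21.82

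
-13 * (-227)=2951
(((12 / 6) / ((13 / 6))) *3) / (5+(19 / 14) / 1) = 504 / 1157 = 0.44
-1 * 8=-8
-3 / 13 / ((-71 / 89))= 267 / 923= 0.29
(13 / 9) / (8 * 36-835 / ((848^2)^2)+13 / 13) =6722437316608 / 1345004573876901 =0.00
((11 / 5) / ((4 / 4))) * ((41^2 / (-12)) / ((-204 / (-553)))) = -10225523 / 12240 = -835.42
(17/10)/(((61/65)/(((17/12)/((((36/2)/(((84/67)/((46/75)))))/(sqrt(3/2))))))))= 657475 * sqrt(6)/4512048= 0.36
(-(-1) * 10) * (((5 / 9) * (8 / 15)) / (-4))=-20 / 27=-0.74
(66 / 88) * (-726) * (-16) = 8712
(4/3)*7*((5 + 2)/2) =98/3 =32.67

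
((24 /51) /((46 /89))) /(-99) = -356 /38709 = -0.01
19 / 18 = 1.06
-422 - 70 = -492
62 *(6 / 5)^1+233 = 307.40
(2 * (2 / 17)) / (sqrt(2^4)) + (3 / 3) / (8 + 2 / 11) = 277 / 1530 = 0.18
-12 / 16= -3 / 4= -0.75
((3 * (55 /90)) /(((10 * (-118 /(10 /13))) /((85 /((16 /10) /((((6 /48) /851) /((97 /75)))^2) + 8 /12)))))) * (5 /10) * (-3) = 26296875 /21407103211075088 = 0.00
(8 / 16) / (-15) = -1 / 30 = -0.03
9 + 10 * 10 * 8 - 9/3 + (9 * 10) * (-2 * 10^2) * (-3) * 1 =54806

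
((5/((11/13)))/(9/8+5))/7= 520/3773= 0.14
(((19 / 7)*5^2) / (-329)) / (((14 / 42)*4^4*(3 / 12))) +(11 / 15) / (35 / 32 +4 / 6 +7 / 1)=45889859 / 619783360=0.07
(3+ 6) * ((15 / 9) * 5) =75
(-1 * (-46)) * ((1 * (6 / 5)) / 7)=276 / 35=7.89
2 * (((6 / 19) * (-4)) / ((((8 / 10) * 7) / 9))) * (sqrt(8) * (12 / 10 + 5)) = -6696 * sqrt(2) / 133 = -71.20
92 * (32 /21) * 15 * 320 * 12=56524800 /7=8074971.43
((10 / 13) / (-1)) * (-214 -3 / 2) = 2155 / 13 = 165.77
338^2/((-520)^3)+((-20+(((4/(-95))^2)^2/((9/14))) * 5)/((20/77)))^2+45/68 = 5929.65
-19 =-19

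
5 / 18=0.28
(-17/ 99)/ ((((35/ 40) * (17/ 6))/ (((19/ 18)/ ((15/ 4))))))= -608/ 31185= -0.02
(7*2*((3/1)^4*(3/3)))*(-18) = -20412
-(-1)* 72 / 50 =36 / 25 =1.44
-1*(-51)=51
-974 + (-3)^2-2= -967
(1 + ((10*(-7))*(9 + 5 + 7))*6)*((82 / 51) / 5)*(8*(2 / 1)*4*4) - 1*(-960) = -184883648 / 255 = -725033.91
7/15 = 0.47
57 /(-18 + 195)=19 /59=0.32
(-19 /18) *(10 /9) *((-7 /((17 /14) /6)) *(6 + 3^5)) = 1545460 /153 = 10101.05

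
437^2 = 190969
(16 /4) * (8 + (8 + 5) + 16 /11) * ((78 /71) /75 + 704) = 1234630488 /19525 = 63233.32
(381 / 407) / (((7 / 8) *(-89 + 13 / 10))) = -30480 / 2498573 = -0.01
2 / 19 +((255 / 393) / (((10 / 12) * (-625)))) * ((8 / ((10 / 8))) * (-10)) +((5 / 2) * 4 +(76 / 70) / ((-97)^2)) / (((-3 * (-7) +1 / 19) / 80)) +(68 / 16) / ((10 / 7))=33737767707653 / 819665035000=41.16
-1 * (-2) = 2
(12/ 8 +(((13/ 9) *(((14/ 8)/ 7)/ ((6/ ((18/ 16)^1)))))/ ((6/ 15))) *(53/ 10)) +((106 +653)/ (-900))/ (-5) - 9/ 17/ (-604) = 632511739/ 246432000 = 2.57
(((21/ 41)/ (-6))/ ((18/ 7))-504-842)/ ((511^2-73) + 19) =-1986745/ 385334892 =-0.01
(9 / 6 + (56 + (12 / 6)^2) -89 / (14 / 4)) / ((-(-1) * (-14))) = -505 / 196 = -2.58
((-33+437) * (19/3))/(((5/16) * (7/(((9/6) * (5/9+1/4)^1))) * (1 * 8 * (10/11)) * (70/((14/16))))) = 612161/252000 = 2.43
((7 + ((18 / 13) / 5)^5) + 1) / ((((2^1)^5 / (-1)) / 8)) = -2321053642 / 1160290625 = -2.00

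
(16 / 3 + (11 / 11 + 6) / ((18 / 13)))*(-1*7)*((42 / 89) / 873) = -9163 / 233091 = -0.04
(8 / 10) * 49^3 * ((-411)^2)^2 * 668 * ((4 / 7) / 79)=5125708837133269056 / 395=12976478068691820.39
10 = 10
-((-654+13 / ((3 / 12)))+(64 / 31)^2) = 574426 / 961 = 597.74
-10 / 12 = -0.83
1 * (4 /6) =2 /3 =0.67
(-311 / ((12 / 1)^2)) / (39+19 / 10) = -1555 / 29448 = -0.05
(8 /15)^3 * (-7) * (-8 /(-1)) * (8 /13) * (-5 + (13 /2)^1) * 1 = -114688 /14625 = -7.84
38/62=19/31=0.61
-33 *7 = -231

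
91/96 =0.95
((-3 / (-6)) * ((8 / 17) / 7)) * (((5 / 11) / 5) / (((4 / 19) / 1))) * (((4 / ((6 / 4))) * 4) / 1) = 608 / 3927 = 0.15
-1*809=-809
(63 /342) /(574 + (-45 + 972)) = 7 /57038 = 0.00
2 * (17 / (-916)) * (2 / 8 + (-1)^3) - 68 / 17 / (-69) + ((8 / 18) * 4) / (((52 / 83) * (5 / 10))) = 28401337 / 4929912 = 5.76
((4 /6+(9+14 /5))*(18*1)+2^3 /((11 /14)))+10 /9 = 116668 /495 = 235.69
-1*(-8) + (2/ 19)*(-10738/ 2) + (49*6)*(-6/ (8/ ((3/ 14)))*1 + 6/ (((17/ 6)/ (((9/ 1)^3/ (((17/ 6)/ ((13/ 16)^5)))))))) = 20194190089807/ 359858176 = 56117.08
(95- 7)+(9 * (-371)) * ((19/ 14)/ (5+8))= -6775/ 26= -260.58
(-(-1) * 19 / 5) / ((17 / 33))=627 / 85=7.38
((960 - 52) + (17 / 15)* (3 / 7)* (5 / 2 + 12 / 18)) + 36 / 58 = 5542867 / 6090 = 910.16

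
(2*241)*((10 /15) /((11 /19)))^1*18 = 109896 /11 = 9990.55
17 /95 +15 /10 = 319 /190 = 1.68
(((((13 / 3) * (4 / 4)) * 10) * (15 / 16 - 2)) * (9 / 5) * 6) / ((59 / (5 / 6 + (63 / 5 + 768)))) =-6585.89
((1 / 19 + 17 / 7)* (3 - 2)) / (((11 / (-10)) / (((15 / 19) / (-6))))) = 750 / 2527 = 0.30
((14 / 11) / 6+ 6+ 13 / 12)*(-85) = -27285 / 44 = -620.11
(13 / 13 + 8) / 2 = 9 / 2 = 4.50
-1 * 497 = -497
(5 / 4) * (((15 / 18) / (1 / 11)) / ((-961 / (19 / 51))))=-5225 / 1176264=-0.00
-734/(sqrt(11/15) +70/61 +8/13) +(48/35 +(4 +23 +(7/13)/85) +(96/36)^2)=-794372221989782/1559286962415 +461575166 * sqrt(165)/22398721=-244.74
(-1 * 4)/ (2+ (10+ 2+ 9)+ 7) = -0.13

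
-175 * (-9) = 1575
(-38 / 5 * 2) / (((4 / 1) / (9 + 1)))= -38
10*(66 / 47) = 14.04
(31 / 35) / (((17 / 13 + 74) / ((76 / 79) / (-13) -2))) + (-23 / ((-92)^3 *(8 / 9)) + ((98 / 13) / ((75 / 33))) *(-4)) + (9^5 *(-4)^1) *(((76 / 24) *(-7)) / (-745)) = -49996588969191199333 / 7100731410572800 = -7041.05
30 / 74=0.41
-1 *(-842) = 842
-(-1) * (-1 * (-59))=59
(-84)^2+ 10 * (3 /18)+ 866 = 23771 /3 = 7923.67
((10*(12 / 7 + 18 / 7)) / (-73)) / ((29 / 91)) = -3900 / 2117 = -1.84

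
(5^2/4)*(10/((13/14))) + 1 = 68.31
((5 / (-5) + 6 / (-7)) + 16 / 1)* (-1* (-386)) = 38214 / 7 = 5459.14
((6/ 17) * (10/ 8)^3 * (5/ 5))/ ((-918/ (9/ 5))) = -25/ 18496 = -0.00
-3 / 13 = -0.23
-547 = -547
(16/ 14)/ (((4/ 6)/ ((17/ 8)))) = 51/ 14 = 3.64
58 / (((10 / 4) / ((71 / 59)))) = 8236 / 295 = 27.92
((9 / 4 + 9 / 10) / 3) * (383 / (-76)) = -8043 / 1520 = -5.29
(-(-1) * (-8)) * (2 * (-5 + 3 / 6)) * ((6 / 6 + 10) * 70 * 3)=166320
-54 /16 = -27 /8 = -3.38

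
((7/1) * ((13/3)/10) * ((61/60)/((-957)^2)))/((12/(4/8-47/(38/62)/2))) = -3991169/375864429600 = -0.00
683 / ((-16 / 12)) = -2049 / 4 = -512.25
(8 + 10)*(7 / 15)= 42 / 5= 8.40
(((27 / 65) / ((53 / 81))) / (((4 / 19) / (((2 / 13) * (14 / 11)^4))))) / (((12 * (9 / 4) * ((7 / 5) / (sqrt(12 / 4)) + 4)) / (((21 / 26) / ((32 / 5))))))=5819843925 / 3924478791662-2715927165 * sqrt(3) / 15697915166648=0.00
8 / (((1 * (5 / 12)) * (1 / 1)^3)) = 19.20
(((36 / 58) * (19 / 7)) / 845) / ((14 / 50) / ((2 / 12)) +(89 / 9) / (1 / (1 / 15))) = 46170 / 54170753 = 0.00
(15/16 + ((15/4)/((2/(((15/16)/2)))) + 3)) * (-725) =-893925/256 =-3491.89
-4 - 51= -55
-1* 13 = -13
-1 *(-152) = 152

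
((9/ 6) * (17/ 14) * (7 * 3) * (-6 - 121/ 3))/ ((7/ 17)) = -120513/ 28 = -4304.04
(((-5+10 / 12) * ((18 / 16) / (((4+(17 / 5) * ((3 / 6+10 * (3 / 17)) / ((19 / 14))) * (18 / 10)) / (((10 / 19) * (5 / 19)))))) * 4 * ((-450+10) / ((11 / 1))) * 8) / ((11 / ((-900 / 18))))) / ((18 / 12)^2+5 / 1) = -1500000000 / 40917811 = -36.66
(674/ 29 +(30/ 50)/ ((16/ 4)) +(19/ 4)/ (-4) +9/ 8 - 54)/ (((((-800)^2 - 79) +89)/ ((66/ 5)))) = -2348181/ 3712058000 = -0.00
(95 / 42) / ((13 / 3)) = 95 / 182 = 0.52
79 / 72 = 1.10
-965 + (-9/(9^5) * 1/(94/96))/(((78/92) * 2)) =-965.00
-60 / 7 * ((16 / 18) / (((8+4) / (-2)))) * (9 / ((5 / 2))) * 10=320 / 7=45.71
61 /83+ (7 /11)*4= 2995 /913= 3.28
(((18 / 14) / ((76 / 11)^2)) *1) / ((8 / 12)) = 3267 / 80864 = 0.04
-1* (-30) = 30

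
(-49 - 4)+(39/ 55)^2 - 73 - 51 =-533904/ 3025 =-176.50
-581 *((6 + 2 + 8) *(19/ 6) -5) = -26532.33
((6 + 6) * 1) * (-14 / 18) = -28 / 3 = -9.33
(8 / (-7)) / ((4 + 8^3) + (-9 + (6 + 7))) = -0.00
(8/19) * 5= 40/19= 2.11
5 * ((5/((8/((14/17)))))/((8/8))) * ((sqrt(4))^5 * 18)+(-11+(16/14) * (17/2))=176247/119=1481.07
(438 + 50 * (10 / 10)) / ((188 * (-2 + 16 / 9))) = -549 / 47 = -11.68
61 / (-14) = -61 / 14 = -4.36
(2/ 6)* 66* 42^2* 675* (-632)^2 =10463071449600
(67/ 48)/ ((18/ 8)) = 0.62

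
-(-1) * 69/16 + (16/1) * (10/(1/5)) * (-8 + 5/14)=-6109.97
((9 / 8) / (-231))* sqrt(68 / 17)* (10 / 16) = -15 / 2464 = -0.01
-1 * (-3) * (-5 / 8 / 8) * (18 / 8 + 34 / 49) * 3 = -25965 / 12544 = -2.07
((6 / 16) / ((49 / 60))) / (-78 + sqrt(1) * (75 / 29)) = -145 / 23814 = -0.01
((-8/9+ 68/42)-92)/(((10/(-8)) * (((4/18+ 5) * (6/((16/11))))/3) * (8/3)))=13800/3619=3.81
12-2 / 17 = 202 / 17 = 11.88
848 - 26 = 822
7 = 7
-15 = -15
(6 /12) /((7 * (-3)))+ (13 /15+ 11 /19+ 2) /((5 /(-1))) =-4741 /6650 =-0.71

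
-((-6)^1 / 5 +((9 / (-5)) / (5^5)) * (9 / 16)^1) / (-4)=-300081 / 1000000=-0.30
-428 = -428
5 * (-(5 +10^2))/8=-525/8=-65.62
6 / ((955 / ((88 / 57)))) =176 / 18145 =0.01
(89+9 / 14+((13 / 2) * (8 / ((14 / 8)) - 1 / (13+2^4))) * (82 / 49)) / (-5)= -2765141 / 99470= -27.80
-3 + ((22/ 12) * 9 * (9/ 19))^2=83877/ 1444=58.09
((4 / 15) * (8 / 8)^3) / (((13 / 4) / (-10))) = -0.82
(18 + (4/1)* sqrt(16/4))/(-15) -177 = -2681/15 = -178.73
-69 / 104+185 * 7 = 134611 / 104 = 1294.34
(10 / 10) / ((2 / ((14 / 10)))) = 7 / 10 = 0.70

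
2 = 2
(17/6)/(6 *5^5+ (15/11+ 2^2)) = 0.00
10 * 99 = 990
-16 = -16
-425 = -425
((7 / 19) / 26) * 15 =105 / 494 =0.21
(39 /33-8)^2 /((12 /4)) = 1875 /121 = 15.50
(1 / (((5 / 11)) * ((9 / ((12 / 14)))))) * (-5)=-22 / 21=-1.05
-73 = -73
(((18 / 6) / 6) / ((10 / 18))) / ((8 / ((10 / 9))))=0.12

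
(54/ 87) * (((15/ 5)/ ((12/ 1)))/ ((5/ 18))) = 81/ 145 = 0.56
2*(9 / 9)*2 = 4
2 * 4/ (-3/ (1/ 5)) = -8/ 15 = -0.53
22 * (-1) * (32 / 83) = -704 / 83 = -8.48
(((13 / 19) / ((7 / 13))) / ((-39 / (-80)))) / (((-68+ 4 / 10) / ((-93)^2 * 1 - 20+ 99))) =-1745600 / 5187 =-336.53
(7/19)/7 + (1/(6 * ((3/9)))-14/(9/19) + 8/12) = -9691/342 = -28.34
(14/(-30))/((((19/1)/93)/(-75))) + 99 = 270.32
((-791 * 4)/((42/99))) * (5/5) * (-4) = 29832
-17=-17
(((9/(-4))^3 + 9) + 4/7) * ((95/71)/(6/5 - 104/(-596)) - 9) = 475602215/32571392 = 14.60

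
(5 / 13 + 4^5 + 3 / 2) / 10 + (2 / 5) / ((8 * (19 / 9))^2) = 77032677 / 750880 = 102.59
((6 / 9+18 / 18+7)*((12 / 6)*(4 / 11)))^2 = 43264 / 1089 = 39.73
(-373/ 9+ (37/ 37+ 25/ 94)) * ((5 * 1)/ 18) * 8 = -339910/ 3807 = -89.29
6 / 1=6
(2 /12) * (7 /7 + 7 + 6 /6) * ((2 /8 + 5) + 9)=171 /8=21.38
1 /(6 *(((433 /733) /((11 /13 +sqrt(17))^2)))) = 8063 *sqrt(17) /16887 +365767 /73177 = 6.97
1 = 1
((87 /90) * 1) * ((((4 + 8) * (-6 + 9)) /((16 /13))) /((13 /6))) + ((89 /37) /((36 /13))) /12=1048741 /79920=13.12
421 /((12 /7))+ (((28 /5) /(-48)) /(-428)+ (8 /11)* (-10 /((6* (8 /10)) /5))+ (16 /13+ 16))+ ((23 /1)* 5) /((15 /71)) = 2936220101 /3672240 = 799.57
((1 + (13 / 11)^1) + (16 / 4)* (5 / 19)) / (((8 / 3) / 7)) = 3549 / 418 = 8.49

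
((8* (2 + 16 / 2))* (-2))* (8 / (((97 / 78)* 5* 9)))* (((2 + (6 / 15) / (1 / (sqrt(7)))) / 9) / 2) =-6656 / 2619 - 6656* sqrt(7) / 13095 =-3.89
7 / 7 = 1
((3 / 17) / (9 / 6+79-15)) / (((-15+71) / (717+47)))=573 / 15589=0.04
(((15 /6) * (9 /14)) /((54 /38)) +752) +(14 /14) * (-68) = 57551 /84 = 685.13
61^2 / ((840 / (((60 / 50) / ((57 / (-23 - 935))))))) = -1782359 / 19950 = -89.34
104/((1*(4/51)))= 1326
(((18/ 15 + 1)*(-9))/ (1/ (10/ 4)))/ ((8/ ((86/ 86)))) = -6.19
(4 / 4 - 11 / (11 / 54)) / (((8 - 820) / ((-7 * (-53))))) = 2809 / 116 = 24.22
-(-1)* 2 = 2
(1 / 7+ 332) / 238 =2325 / 1666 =1.40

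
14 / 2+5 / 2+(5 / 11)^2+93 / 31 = 3075 / 242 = 12.71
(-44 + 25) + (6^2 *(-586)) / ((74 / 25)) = -264403 / 37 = -7146.03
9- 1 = 8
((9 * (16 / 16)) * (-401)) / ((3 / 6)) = -7218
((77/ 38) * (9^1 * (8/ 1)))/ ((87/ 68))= 62832/ 551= 114.03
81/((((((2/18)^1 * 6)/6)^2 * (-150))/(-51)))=111537/50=2230.74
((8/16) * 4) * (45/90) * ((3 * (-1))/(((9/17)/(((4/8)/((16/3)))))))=-17/32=-0.53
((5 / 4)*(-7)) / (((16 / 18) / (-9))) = 2835 / 32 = 88.59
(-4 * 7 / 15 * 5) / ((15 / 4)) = -112 / 45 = -2.49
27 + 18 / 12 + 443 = 943 / 2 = 471.50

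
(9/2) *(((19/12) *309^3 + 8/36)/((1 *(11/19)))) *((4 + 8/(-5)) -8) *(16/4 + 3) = -1565669087591/110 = -14233355341.74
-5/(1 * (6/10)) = -25/3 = -8.33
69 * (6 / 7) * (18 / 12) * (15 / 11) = 9315 / 77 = 120.97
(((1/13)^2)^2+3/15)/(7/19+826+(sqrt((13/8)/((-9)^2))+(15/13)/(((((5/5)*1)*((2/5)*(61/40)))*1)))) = 267732649231832016/1108567080448757446075- 690698970828*sqrt(26)/85274390803750572775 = 0.00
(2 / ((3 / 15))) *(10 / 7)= 100 / 7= 14.29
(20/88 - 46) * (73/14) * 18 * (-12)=3969594/77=51553.17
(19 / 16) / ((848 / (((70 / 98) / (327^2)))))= 95 / 10155688704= 0.00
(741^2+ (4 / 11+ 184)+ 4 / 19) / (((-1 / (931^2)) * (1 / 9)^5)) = -309233812120423155 / 11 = -28112164738220286.82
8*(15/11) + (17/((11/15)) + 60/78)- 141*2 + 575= 46884/143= 327.86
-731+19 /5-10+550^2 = 1508814 /5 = 301762.80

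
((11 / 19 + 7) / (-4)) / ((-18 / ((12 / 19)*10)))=240 / 361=0.66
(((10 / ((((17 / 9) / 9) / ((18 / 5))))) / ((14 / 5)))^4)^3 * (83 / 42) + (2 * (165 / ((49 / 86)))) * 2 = 311642860371658579429178192232541494966918489480 / 56449692006303936379122727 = 5520718524679573470171.53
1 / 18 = 0.06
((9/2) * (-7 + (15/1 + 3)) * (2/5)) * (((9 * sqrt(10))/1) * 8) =7128 * sqrt(10)/5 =4508.14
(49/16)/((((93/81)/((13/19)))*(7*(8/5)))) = 12285/75392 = 0.16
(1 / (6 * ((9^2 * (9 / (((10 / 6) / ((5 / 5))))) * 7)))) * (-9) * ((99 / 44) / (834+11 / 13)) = -0.00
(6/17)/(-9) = -2/51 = -0.04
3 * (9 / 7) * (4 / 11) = 108 / 77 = 1.40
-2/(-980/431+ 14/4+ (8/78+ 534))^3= -75988105010064/5828776470097910743987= -0.00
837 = 837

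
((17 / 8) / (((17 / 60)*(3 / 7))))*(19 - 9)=175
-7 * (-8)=56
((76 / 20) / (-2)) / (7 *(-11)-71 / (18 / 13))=171 / 11545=0.01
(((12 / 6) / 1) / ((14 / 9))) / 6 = 3 / 14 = 0.21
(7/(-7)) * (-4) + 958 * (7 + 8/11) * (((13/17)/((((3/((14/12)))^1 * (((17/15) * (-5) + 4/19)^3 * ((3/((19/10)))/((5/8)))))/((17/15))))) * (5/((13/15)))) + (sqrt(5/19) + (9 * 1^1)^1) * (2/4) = -140710657449/5294120656 + sqrt(95)/38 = -26.32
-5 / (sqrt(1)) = -5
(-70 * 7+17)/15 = -473/15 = -31.53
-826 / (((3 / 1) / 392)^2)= -126926464 / 9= -14102940.44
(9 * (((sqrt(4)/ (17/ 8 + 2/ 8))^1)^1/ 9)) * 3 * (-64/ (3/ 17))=-17408/ 19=-916.21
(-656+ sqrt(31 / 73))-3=-659+ sqrt(2263) / 73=-658.35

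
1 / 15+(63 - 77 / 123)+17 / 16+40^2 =16368871 / 9840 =1663.50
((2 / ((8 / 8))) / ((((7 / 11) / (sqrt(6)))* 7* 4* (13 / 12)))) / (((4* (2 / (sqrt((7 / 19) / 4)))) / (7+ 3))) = 165* sqrt(798) / 48412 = 0.10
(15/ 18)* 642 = 535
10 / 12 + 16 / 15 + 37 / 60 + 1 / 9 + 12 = 2633 / 180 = 14.63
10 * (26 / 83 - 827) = -686150 / 83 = -8266.87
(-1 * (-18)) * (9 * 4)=648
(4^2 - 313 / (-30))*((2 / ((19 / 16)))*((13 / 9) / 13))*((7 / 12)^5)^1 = 13327951 / 39890880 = 0.33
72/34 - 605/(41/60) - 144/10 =-3128304/3485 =-897.65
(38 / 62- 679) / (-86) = 7.89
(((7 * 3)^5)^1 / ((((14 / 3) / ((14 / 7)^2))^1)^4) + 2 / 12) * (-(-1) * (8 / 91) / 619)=52907908 / 168987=313.09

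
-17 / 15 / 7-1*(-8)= 823 / 105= 7.84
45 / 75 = 3 / 5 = 0.60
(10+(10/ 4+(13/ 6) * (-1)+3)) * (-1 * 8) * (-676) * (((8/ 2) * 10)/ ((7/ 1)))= 8652800/ 21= 412038.10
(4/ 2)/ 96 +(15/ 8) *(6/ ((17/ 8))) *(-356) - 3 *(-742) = 278513/ 816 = 341.31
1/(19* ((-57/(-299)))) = 0.28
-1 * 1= -1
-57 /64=-0.89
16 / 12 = 4 / 3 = 1.33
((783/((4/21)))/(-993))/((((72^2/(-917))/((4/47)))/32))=186151/93342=1.99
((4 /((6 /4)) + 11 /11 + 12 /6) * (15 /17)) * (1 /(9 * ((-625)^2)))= 1 /703125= 0.00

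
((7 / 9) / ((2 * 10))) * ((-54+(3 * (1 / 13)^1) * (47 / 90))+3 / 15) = -29309 / 14040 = -2.09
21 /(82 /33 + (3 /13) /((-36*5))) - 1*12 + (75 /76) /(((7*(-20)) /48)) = -3668043 /944699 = -3.88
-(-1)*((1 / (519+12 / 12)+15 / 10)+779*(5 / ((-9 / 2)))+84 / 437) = -1766734807 / 2045160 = -863.86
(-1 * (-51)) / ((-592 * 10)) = -51 / 5920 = -0.01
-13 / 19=-0.68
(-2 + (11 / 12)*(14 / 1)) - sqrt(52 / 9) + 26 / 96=533 / 48 - 2*sqrt(13) / 3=8.70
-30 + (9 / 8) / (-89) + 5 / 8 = -5231 / 178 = -29.39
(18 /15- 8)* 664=-4515.20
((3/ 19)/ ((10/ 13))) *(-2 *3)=-117/ 95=-1.23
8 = 8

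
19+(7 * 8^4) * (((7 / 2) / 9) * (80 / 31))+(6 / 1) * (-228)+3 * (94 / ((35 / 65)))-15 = 27934.48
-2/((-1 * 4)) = 1/2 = 0.50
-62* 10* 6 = -3720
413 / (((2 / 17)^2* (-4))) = -119357 / 16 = -7459.81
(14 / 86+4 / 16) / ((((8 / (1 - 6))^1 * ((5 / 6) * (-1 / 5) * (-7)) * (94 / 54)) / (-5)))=143775 / 226352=0.64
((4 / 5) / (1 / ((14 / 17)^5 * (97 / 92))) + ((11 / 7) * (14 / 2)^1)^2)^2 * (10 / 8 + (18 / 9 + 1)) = 392415461539814520889 / 6273298666691300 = 62553.29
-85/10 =-17/2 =-8.50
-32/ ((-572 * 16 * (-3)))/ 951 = -1/ 815958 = -0.00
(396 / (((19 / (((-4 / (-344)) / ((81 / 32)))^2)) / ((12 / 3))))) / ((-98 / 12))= -90112 / 418304817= -0.00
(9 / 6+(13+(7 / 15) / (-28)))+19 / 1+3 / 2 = 2099 / 60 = 34.98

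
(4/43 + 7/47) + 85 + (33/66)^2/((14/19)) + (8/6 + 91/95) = 2834340683/32255160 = 87.87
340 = 340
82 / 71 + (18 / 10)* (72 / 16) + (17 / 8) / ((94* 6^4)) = 3202028051 / 345980160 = 9.25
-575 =-575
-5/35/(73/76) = -76/511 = -0.15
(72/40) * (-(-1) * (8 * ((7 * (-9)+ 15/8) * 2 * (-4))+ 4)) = 35244/5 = 7048.80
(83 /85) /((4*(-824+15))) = -83 /275060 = -0.00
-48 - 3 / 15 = -241 / 5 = -48.20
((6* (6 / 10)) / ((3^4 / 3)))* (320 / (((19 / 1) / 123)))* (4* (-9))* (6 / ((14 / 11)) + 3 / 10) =-33156864 / 665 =-49859.95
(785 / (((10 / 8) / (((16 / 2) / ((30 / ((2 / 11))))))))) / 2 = 2512 / 165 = 15.22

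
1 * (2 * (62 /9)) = 124 /9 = 13.78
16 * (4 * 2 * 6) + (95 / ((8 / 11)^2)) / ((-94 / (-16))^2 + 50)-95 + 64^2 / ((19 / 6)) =202314872 / 102771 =1968.60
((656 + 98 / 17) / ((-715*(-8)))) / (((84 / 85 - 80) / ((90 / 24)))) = -84375 / 15366208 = -0.01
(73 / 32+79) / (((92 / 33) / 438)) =18797427 / 1472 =12769.99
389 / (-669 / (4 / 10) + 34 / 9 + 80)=-7002 / 28597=-0.24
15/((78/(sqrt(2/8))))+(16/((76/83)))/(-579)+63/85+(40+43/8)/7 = 4962127769/680741880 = 7.29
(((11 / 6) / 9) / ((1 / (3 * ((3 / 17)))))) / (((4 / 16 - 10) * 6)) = -11 / 5967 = -0.00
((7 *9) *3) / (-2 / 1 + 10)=189 / 8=23.62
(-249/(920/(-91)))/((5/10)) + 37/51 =1172629/23460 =49.98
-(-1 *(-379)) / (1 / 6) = -2274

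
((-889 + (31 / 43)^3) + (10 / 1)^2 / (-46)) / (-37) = 1628969786 / 67660457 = 24.08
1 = 1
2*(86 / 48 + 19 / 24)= 31 / 6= 5.17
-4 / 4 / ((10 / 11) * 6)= -0.18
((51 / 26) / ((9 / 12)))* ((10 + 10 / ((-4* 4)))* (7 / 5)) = 1785 / 52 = 34.33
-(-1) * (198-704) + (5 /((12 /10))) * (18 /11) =-5491 /11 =-499.18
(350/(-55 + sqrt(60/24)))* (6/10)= -3.93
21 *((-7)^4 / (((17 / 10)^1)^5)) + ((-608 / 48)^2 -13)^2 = 2908677467153 / 115008417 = 25291.00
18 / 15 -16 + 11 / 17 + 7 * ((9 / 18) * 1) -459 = -79841 / 170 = -469.65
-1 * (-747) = 747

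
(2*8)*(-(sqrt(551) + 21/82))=-379.67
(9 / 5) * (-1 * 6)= -54 / 5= -10.80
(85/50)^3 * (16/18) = 4913/1125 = 4.37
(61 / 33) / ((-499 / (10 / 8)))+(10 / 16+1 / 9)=289087 / 395208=0.73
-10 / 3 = -3.33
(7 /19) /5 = 7 /95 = 0.07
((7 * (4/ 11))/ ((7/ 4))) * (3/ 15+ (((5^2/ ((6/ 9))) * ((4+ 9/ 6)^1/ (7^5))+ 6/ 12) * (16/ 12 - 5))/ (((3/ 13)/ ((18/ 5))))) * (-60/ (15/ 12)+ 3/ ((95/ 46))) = 15729980208/ 7983325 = 1970.35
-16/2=-8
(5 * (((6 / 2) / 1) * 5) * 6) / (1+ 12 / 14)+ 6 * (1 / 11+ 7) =40734 / 143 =284.85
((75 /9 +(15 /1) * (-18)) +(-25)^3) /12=-11915 /9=-1323.89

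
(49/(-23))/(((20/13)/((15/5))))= -1911/460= -4.15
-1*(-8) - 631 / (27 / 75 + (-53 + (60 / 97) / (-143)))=364860913 / 18255736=19.99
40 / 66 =0.61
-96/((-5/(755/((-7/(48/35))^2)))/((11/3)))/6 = 20410368/60025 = 340.03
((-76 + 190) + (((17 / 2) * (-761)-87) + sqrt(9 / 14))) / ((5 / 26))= -167479 / 5 + 39 * sqrt(14) / 35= -33491.63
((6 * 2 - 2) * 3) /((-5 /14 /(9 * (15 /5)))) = -2268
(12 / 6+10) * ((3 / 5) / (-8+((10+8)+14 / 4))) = 8 / 15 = 0.53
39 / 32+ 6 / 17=855 / 544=1.57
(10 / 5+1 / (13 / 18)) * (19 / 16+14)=2673 / 52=51.40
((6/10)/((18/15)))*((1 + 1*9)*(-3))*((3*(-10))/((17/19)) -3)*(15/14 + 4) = 661365/238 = 2778.84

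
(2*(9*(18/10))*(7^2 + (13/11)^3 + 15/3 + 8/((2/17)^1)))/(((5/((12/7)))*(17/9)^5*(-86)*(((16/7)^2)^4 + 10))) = -3889640967680794158/4421314574695432167325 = -0.00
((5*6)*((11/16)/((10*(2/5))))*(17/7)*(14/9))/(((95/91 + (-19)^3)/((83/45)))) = -128401/24509088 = -0.01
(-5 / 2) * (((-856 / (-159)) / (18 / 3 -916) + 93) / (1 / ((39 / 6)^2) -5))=87459541 / 1872066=46.72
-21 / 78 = -7 / 26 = -0.27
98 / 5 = 19.60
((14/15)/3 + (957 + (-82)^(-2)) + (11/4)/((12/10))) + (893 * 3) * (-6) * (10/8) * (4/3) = -15631523093/605160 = -25830.40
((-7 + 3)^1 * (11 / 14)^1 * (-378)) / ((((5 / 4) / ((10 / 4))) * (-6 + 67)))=2376 / 61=38.95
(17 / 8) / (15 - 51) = -17 / 288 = -0.06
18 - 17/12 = 199/12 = 16.58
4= 4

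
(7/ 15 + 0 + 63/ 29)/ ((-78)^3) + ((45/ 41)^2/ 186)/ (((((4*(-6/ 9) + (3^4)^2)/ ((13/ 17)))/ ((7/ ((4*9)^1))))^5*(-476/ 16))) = -2179759051396944300664566397249352581/ 391958120688987264476826652277797800000000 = -0.00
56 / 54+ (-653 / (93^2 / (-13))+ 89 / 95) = 7284908 / 2464965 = 2.96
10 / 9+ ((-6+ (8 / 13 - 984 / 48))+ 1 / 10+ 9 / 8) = -110207 / 4680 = -23.55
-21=-21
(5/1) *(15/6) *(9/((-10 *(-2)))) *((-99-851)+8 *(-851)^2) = 130334805/4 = 32583701.25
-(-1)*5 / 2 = 5 / 2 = 2.50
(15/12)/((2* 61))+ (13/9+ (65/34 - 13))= -719279/74664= -9.63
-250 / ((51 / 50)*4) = -3125 / 51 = -61.27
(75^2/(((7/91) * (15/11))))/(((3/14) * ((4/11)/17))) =23398375/2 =11699187.50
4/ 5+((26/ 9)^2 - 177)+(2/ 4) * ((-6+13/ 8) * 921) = -14142871/ 6480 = -2182.54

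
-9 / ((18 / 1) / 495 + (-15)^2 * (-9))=0.00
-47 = -47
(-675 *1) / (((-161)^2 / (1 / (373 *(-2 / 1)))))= 675 / 19337066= 0.00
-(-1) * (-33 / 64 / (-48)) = 0.01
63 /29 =2.17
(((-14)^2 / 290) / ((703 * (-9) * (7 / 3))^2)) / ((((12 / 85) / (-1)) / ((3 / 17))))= -1 / 257977098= -0.00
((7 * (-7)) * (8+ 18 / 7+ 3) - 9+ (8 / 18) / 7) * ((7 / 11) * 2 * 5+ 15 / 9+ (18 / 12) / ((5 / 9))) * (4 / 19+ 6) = -8870282902 / 197505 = -44911.69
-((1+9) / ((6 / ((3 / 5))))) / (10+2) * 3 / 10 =-1 / 40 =-0.02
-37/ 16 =-2.31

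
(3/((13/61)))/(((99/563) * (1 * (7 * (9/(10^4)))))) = 343430000/27027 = 12706.92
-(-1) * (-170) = -170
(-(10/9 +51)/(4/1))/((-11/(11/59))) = 469/2124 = 0.22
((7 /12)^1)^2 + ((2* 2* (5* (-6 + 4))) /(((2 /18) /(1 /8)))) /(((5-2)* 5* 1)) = -383 /144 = -2.66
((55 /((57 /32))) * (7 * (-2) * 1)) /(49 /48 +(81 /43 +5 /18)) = -1453056 /10697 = -135.84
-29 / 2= -14.50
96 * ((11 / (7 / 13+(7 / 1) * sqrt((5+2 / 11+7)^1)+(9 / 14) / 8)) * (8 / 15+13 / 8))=-164449020736 / 69552849825+169111534592 * sqrt(1474) / 69552849825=90.98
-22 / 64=-11 / 32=-0.34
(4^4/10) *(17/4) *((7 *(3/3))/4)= 952/5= 190.40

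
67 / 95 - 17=-1548 / 95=-16.29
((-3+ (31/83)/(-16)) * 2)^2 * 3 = 48360675/440896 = 109.69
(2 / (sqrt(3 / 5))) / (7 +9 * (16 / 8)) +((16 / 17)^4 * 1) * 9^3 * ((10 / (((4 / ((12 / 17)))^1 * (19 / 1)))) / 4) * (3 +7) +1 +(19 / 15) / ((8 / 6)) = 2 * sqrt(15) / 75 +72715730037 / 539545660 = 134.88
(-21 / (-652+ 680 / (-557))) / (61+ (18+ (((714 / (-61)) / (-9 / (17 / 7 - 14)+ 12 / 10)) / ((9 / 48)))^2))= 344757857577 / 11531198316377116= 0.00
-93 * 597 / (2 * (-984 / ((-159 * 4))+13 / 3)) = -8827839 / 1870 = -4720.77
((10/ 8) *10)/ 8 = 25/ 16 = 1.56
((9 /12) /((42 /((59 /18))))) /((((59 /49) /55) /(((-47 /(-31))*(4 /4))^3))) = 39971855 /4289904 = 9.32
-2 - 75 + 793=716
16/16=1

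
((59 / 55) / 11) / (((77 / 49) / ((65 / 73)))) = 5369 / 97163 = 0.06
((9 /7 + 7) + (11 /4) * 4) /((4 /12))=57.86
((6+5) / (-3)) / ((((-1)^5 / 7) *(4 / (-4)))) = -77 / 3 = -25.67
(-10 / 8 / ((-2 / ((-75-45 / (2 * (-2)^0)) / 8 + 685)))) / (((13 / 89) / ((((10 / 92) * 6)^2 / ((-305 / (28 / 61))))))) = -1508983875 / 818858144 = -1.84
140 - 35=105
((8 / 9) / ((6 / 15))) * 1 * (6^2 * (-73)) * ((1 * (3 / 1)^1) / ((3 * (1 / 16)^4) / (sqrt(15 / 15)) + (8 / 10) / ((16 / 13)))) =-26951.95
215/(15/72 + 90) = 1032/433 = 2.38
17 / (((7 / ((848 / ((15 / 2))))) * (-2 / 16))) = -230656 / 105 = -2196.72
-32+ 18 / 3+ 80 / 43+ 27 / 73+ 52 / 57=-4089713 / 178923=-22.86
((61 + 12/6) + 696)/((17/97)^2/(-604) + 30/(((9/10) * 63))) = 815237197236/568248979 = 1434.65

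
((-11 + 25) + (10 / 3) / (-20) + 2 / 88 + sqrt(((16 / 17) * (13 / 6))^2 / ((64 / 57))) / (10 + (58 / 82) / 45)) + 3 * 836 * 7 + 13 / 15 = 7995 * sqrt(57) / 314143 + 3865559 / 220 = 17570.91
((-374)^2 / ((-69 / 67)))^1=-9371692 / 69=-135821.62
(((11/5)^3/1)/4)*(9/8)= 11979/4000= 2.99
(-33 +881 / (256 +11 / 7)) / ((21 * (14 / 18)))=-53332 / 29449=-1.81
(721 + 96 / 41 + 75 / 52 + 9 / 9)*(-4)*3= -4642113 / 533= -8709.41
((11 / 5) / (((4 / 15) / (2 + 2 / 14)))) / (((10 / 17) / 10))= 300.54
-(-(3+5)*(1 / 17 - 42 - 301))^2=-7526953.63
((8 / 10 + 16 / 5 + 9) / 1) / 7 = 13 / 7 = 1.86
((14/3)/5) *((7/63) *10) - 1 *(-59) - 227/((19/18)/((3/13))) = 69421/6669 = 10.41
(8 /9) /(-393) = -8 /3537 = -0.00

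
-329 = -329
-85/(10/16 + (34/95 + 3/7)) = -452200/7509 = -60.22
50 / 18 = 25 / 9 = 2.78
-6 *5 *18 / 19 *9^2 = -43740 / 19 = -2302.11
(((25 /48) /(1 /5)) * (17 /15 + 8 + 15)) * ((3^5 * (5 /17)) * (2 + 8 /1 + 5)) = 9163125 /136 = 67375.92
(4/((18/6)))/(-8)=-1/6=-0.17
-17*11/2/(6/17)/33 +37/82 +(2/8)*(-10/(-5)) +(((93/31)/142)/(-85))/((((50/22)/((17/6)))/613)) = -47593771/6549750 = -7.27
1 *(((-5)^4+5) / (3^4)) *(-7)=-490 / 9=-54.44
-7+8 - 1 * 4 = -3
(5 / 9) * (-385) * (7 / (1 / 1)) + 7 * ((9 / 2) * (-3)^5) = -164731 / 18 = -9151.72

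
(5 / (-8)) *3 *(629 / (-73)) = 9435 / 584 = 16.16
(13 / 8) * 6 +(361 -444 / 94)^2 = 1121666251 / 8836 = 126942.76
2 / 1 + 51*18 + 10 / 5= 922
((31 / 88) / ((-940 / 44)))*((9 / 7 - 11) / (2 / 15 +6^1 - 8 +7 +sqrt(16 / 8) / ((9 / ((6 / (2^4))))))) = 16368 / 524473 - 930*sqrt(2) / 3671311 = 0.03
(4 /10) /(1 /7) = 2.80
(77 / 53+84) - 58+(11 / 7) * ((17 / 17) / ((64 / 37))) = 673411 / 23744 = 28.36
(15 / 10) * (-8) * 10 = -120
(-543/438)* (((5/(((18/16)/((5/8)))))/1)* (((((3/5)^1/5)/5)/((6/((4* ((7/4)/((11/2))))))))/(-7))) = 181/72270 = 0.00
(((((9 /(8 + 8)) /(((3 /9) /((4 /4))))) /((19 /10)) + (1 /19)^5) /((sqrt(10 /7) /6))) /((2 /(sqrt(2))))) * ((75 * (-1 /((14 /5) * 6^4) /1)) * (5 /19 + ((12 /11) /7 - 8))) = 1626064726775 * sqrt(35) /19474736531712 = 0.49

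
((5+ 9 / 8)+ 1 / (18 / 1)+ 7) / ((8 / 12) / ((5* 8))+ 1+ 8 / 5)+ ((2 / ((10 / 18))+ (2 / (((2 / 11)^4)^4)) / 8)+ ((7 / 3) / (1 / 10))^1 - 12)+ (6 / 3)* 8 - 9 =108211613845362646387 / 617349120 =175284308893.75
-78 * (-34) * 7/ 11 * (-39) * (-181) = 11913025.09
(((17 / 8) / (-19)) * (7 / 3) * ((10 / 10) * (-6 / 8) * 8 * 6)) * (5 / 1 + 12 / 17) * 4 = 214.42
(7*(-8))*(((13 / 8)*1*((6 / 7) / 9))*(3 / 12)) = -13 / 6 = -2.17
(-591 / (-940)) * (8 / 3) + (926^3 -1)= 186595352519 / 235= 794022776.68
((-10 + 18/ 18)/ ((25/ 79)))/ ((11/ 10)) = -1422/ 55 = -25.85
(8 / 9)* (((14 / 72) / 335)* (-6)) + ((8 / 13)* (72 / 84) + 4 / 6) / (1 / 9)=8843462 / 823095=10.74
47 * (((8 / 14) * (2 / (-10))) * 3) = -564 / 35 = -16.11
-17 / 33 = -0.52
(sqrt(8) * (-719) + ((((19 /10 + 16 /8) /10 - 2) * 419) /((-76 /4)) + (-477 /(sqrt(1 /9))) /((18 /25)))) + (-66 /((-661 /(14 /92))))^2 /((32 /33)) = -1438 * sqrt(2) - 6857737945632877 /3513194376800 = -3985.63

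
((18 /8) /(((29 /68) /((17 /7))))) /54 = 289 /1218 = 0.24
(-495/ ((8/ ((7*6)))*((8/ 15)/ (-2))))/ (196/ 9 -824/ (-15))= 7016625/ 55232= 127.04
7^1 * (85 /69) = 595 /69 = 8.62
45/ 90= 1/ 2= 0.50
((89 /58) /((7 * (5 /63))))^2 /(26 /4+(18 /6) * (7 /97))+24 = 25.14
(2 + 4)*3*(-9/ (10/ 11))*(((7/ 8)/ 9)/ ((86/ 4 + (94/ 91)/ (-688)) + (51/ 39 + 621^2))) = -301301/ 6707122105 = -0.00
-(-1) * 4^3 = 64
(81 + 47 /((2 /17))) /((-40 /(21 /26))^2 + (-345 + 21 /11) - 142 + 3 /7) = 4661811 /19093006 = 0.24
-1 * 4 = -4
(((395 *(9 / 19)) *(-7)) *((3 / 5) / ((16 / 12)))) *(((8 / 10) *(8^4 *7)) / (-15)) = 428101632 / 475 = 901266.59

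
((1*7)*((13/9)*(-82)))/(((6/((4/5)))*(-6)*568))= 3731/115020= 0.03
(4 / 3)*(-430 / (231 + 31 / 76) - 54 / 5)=-103544 / 6135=-16.88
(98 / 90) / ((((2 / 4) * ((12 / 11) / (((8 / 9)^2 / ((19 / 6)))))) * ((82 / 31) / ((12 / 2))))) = 1069376 / 946485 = 1.13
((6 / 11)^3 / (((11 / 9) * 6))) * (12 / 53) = 3888 / 775973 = 0.01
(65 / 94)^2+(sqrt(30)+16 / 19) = 221651 / 167884+sqrt(30) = 6.80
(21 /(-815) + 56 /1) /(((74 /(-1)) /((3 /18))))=-45619 /361860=-0.13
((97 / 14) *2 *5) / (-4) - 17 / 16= -2059 / 112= -18.38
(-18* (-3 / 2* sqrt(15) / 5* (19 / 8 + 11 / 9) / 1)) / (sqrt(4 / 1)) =777* sqrt(15) / 80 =37.62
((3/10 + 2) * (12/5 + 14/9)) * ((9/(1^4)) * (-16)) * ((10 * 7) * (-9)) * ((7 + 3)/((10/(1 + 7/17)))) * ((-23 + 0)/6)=-379661184/85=-4466602.16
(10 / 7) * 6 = 60 / 7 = 8.57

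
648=648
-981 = -981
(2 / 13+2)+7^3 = 4487 / 13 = 345.15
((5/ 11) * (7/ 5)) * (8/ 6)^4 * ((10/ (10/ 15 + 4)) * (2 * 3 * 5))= 12800/ 99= 129.29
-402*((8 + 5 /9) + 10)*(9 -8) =-22378 /3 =-7459.33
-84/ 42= -2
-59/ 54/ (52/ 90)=-295/ 156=-1.89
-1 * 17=-17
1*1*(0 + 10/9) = 10/9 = 1.11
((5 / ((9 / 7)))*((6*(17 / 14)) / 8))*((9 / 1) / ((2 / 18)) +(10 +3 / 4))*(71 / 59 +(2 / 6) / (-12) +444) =29496525835 / 203904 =144658.89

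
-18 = -18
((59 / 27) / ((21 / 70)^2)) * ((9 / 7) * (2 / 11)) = 11800 / 2079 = 5.68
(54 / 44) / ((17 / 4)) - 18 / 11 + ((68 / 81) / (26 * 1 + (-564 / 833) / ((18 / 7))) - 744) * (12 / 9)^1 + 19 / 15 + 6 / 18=-172520113168 / 173963295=-991.70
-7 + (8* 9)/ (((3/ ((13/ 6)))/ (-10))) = -527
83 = 83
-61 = -61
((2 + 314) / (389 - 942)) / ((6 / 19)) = -38 / 21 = -1.81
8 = 8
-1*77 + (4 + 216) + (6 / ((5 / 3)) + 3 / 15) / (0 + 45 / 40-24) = 130693 / 915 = 142.83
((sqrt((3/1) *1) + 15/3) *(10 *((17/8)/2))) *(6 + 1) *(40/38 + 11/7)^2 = 10353085 *sqrt(3)/20216 + 51765425/20216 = 3447.64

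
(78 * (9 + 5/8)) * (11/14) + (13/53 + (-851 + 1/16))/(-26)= 13726951/22048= 622.59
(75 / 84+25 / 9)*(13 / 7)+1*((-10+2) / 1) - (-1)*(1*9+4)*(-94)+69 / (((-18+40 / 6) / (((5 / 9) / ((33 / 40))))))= -404841365 / 329868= -1227.28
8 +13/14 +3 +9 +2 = 22.93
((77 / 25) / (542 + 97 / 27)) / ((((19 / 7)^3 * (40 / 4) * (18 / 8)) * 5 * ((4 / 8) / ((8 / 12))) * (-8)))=-26411 / 63149955625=-0.00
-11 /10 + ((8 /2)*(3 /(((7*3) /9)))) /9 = -37 /70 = -0.53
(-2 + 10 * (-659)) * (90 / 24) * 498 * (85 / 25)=-41855904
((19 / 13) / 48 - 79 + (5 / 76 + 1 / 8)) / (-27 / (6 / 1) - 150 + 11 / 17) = 0.51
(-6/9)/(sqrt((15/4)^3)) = -16*sqrt(15)/675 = -0.09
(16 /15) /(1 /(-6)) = -32 /5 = -6.40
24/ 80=3/ 10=0.30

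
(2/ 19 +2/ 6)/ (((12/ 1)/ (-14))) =-175/ 342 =-0.51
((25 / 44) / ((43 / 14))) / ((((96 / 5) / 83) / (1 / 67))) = 72625 / 6084672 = 0.01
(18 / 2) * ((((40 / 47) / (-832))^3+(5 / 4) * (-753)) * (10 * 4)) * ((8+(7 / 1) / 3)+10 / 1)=-100581862888655175 / 14598344384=-6889950.00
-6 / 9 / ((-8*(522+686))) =1 / 14496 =0.00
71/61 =1.16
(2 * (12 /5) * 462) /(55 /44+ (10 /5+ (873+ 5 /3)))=19008 /7525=2.53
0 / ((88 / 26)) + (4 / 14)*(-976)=-1952 / 7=-278.86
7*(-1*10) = -70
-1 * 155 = -155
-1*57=-57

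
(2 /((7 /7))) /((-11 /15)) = -30 /11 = -2.73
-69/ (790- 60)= -69/ 730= -0.09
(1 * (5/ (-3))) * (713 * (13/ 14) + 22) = -47885/ 42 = -1140.12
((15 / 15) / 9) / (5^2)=1 / 225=0.00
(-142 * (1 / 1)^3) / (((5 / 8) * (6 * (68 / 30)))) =-284 / 17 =-16.71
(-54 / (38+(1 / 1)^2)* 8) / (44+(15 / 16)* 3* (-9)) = -0.59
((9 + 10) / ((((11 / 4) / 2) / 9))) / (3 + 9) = 114 / 11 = 10.36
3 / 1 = 3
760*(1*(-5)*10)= -38000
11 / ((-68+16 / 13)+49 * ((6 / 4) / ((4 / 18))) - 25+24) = 572 / 13675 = 0.04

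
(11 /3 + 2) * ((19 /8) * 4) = 323 /6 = 53.83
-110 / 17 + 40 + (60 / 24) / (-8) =9035 / 272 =33.22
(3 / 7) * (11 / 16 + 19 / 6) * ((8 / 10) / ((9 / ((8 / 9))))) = 74 / 567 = 0.13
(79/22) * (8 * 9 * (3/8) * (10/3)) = 3555/11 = 323.18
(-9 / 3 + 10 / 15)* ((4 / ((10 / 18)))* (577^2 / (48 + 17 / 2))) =-55932072 / 565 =-98994.82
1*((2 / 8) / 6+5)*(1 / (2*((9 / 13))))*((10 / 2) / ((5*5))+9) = 36179 / 1080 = 33.50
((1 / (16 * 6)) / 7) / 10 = 1 / 6720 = 0.00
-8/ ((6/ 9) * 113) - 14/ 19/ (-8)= -121/ 8588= -0.01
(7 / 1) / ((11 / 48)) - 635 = -604.45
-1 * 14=-14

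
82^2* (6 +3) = 60516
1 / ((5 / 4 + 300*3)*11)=0.00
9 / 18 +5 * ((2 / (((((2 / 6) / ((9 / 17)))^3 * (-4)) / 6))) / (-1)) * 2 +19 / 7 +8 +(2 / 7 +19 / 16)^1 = 10445179 / 78608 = 132.88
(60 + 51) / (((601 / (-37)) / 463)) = -1901541 / 601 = -3163.96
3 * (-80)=-240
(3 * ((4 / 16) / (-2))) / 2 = -3 / 16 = -0.19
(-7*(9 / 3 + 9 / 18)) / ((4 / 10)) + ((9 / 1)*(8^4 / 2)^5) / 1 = 1297036692682702603 / 4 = 324259173170675650.75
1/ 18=0.06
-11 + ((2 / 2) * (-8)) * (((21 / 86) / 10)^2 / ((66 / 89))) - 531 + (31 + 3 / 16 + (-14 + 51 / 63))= -524.01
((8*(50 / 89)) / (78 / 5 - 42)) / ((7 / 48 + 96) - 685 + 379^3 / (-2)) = 8000 / 1279148478179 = 0.00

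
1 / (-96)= -1 / 96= -0.01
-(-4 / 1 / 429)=4 / 429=0.01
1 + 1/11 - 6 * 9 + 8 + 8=-36.91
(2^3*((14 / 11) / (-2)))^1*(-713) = 39928 / 11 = 3629.82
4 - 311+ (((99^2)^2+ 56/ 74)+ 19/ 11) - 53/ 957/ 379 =1289116815465976/ 13420011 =96059296.48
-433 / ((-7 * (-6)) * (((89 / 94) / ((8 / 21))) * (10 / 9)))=-81404 / 21805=-3.73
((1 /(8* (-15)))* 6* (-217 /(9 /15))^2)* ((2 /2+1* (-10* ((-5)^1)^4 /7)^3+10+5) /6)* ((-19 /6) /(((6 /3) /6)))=-7370640826173.29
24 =24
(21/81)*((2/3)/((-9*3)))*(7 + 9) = -224/2187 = -0.10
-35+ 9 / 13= -34.31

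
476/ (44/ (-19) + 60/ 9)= 6783/ 62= 109.40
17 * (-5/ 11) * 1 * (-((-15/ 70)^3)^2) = 61965/ 82824896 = 0.00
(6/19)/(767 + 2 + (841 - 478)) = 3/10754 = 0.00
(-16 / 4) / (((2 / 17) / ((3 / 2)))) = -51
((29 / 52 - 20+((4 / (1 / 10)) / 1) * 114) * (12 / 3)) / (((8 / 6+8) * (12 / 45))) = 10624905 / 1456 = 7297.32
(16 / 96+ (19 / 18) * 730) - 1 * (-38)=14557 / 18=808.72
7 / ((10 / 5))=7 / 2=3.50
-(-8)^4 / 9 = -4096 / 9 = -455.11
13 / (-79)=-13 / 79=-0.16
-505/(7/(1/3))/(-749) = 505/15729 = 0.03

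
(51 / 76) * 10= 6.71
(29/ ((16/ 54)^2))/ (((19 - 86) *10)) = -21141/ 42880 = -0.49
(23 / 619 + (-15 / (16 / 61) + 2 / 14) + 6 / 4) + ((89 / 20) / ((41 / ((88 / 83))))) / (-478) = -15649193800567 / 281928204880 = -55.51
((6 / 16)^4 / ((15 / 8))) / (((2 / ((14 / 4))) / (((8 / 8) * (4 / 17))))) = 189 / 43520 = 0.00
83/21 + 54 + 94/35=6367/105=60.64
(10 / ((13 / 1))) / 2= 5 / 13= 0.38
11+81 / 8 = 169 / 8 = 21.12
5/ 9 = 0.56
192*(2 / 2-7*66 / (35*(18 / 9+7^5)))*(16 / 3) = 1023.20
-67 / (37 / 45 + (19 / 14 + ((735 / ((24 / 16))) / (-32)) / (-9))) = -337680 / 19559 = -17.26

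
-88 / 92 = -22 / 23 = -0.96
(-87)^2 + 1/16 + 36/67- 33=8079235/1072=7536.60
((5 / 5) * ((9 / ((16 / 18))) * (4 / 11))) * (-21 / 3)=-567 / 22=-25.77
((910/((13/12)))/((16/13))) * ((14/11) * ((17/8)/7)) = 23205/88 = 263.69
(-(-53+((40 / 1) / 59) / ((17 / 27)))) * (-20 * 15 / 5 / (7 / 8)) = -24997920 / 7021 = -3560.45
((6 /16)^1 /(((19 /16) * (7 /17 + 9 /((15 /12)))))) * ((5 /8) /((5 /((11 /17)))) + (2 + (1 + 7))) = 20565 /49172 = 0.42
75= 75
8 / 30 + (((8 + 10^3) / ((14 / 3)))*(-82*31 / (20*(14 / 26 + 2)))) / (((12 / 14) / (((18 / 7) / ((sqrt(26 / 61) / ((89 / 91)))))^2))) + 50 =-1790302038418 / 9564555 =-187180.90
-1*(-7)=7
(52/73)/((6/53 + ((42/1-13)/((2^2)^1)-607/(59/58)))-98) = -650416/627607061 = -0.00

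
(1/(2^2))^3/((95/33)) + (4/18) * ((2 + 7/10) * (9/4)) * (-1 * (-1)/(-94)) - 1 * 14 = -14.01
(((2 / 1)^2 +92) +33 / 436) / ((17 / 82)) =1717449 / 3706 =463.42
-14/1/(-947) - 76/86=-35384/40721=-0.87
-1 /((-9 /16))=1.78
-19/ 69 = -0.28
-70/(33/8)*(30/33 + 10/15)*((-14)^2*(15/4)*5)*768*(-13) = 118716416000/121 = 981127404.96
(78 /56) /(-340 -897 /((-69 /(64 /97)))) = -1261 /300048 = -0.00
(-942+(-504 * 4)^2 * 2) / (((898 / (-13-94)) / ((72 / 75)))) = -2087159976 / 2245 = -929692.64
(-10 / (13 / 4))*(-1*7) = 280 / 13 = 21.54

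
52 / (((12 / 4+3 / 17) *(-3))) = -442 / 81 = -5.46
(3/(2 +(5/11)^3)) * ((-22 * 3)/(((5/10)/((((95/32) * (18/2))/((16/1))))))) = -37554165/118912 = -315.81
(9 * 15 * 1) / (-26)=-135 / 26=-5.19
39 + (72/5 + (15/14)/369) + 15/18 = 54.24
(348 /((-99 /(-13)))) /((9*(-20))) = -377 /1485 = -0.25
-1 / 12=-0.08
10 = 10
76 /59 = 1.29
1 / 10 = 0.10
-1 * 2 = -2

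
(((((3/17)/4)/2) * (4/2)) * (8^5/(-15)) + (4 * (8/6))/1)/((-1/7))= 162512/255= 637.30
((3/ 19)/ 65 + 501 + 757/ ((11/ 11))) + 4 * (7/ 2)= 1570923/ 1235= 1272.00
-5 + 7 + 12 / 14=20 / 7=2.86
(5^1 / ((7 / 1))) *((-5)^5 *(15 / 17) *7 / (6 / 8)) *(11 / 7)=-3437500 / 119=-28886.55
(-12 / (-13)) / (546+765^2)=4 / 2538341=0.00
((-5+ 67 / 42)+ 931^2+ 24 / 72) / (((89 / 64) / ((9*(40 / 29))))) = 139790718720 / 18067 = 7737350.90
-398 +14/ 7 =-396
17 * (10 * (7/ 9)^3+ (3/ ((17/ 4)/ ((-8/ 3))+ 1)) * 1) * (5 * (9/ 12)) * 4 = -88.63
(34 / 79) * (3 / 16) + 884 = 558739 / 632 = 884.08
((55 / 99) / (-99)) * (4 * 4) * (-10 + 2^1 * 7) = -320 / 891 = -0.36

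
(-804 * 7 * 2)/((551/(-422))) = 4750032/551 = 8620.75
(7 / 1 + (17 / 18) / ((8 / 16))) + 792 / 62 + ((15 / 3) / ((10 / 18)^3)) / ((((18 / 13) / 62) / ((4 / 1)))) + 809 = 42223463 / 6975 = 6053.54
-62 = -62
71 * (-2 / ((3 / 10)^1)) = -1420 / 3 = -473.33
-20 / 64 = -5 / 16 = -0.31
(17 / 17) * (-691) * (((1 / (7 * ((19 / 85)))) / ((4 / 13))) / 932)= -763555 / 495824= -1.54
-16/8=-2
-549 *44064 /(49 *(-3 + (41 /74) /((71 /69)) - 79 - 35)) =42366742848 /9994187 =4239.14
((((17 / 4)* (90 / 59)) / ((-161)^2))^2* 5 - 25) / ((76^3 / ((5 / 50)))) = -46777554953195 / 8213689688013383168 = -0.00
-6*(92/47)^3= -4672128/103823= -45.00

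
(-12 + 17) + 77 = 82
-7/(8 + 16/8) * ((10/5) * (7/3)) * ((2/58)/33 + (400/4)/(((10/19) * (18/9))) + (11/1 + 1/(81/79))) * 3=-135443938/129195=-1048.37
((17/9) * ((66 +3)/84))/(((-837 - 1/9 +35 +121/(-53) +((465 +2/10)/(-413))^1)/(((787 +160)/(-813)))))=5789280895/2580272544984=0.00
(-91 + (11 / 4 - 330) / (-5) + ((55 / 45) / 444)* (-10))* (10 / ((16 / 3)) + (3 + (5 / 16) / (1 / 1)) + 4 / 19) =-279538333 / 2024640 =-138.07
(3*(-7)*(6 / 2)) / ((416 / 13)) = -63 / 32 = -1.97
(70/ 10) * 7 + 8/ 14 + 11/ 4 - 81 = -803/ 28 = -28.68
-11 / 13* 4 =-44 / 13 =-3.38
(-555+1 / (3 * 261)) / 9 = -434564 / 7047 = -61.67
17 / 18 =0.94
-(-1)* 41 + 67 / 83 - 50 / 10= 3055 / 83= 36.81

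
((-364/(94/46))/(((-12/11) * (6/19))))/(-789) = -437437/667494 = -0.66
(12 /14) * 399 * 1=342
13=13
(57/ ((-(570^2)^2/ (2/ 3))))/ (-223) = 1/ 619470585000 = 0.00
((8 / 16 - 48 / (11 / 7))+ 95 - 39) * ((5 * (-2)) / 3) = -2855 / 33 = -86.52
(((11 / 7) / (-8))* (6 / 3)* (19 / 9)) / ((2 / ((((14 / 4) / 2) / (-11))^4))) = -6517 / 24532992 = -0.00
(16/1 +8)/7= 24/7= 3.43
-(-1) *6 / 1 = 6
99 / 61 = 1.62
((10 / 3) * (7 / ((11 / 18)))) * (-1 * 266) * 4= -446880 / 11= -40625.45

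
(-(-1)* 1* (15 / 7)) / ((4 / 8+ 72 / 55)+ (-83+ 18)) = -550 / 16219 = -0.03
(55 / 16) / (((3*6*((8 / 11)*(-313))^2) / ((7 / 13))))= 46585 / 23474939904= 0.00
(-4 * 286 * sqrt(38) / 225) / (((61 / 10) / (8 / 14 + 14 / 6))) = -2288 * sqrt(38) / 945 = -14.93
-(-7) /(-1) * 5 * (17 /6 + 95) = -20545 /6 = -3424.17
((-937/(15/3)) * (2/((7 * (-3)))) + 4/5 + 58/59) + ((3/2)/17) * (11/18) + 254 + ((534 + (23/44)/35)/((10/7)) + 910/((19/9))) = 949589398841/880433400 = 1078.55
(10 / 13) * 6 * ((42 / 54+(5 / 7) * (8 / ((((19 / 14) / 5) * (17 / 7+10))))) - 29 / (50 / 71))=-1476574 / 8265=-178.65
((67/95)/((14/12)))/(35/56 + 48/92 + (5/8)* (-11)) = -36984/350455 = -0.11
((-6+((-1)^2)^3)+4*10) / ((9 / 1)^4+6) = 35 / 6567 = 0.01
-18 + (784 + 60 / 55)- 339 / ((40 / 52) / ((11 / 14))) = 420.83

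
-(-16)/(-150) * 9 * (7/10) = -84/125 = -0.67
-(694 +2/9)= -694.22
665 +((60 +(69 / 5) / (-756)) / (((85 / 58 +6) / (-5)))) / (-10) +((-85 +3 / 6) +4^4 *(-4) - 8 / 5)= -48129185 / 109116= -441.08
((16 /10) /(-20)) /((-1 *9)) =2 /225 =0.01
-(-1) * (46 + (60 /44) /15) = 507 /11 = 46.09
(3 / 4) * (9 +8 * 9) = 243 / 4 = 60.75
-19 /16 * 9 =-171 /16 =-10.69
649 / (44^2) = 59 / 176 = 0.34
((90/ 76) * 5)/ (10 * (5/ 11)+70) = 495/ 6232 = 0.08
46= 46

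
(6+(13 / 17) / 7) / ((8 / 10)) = 3635 / 476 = 7.64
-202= -202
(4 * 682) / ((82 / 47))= 64108 / 41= 1563.61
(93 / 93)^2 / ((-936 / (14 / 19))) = -7 / 8892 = -0.00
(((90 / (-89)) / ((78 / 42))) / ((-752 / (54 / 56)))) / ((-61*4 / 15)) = -0.00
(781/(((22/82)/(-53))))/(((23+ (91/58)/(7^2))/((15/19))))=-313194490/59223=-5288.39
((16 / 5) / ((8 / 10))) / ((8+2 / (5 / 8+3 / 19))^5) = 23863536599 / 781426627026944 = 0.00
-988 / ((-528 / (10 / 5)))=247 / 66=3.74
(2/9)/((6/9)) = 1/3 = 0.33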